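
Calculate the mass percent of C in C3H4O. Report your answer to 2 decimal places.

Molar mass = 3(12.01) + 4(1.008) + 1(16.00) = 56.062 g/mol
Mass of C per mole = 3 × 12.01 = 36.030 g
% C = 36.030 / 56.062 × 100 = 64.27%

64.27%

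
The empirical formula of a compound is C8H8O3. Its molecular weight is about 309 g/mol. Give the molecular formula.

Empirical-formula mass = 152.14 g/mol
n = 309 / 152.14 = 2.03 ≈ 2
Molecular formula = (C8H8O3)2 = C16H16O6

C16H16O6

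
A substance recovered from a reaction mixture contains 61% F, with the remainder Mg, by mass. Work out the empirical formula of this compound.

Assume 100 g: 61 g F, 39 g Mg.
Moles — F: 61 / 19.00 = 3.211 mol; Mg: 39 / 24.31 = 1.604 mol
Ratios (÷ 1.604): F 2.001, Mg 1.000
≈ 2:1 → F2Mg

F2Mg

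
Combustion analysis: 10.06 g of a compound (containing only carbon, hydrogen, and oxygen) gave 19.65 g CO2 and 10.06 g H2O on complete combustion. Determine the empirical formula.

C2H5O

mol C = 19.65 / 44.01 = 0.4465; mass C = 0.4465 × 12.01 = 5.362 g
mol H = 2 × (10.06 / 18.02) = 1.117; mass H = 1.117 × 1.008 = 1.125 g
mass O = 10.06 − (6.488) = 3.572 g → mol O = 0.2233
Divide by the smallest (0.2233 mol O): C 2.000, H 5.001, O 1.000
→ C2H5O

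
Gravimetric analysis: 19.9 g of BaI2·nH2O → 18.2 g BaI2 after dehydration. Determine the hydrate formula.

Mass of water lost = 19.9 − 18.2 = 1.7 g → 1.7 / 18.02 = 0.09434 mol H2O
Molar mass of BaI2 = 391.13 g/mol → mol BaI2 = 18.2 / 391.13 = 0.04653
n = 0.09434 / 0.04653 = 2.03 ≈ 2 → BaI2·2H2O

BaI2·2H2O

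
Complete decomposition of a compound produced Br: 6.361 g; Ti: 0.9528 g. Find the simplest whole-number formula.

Br4Ti

Moles — Br: 6.361 / 79.90 = 0.07961 mol; Ti: 0.9528 / 47.87 = 0.0199 mol
Divide by the smallest (0.0199 mol Ti): Br 4.000, Ti 1.000
Ratio ≈ 4:1, so the empirical formula is Br4Ti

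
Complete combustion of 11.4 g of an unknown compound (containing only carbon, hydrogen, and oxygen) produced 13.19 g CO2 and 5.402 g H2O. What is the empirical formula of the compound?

mol C = 13.19 / 44.01 = 0.2997; mass C = 0.2997 × 12.01 = 3.599 g
mol H = 2 × (5.402 / 18.02) = 0.5996; mass H = 0.5996 × 1.008 = 0.6044 g
mass O = 11.4 − (4.204) = 7.196 g → mol O = 0.4498
Ratios (÷ 0.2997): C 1.000, H 2.000, O 1.501
Scaling by 2: C 2.00, H 4.00, O 3.00 → C2H4O3

C2H4O3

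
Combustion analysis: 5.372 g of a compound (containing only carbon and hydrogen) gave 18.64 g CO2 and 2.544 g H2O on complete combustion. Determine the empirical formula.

mol C = 18.64 / 44.01 = 0.4235; mass C = 0.4235 × 12.01 = 5.087 g
mol H = 2 × (2.544 / 18.02) = 0.2824; mass H = 0.2824 × 1.008 = 0.2846 g
Ratios (÷ 0.2824): C 1.500, H 1.000
Scaling by 2: C 3.00, H 2.00 → C3H2

C3H2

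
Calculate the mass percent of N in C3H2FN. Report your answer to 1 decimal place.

19.7%

Molar mass = 3(12.01) + 2(1.008) + 1(19.00) + 1(14.01) = 71.056 g/mol
Mass of N per mole = 1 × 14.01 = 14.010 g
% N = 14.010 / 71.056 × 100 = 19.7%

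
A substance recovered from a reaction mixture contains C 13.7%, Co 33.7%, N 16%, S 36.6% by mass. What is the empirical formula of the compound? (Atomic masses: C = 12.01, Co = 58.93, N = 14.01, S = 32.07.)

C2CoN2S2

Assume 100 g: 13.7 g C, 33.7 g Co, 16 g N, 36.6 g S.
Moles — C: 13.7 / 12.01 = 1.141 mol; Co: 33.7 / 58.93 = 0.5719 mol; N: 16 / 14.01 = 1.142 mol; S: 36.6 / 32.07 = 1.141 mol
Divide by the smallest (0.5719 mol Co): C 1.995, Co 1.000, N 1.997, S 1.996
→ C2CoN2S2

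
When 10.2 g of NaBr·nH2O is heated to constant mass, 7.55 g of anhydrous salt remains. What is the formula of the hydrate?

NaBr·2H2O

Mass of water lost = 10.2 − 7.55 = 2.65 g → 2.65 / 18.02 = 0.1471 mol H2O
Molar mass of NaBr = 102.89 g/mol → mol NaBr = 7.55 / 102.89 = 0.07338
n = 0.1471 / 0.07338 = 2.00 ≈ 2 → NaBr·2H2O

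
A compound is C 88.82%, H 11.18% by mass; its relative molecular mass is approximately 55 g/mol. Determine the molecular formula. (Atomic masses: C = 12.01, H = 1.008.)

C4H6

Assume 100 g: 88.82 g C, 11.18 g H.
Moles — C: 88.82 / 12.01 = 7.396 mol; H: 11.18 / 1.008 = 11.09 mol
Smallest is C at 7.396 mol; normalising gives C 1.000, H 1.500
×2: C 2.00, H 3.00 → C2H3
Empirical-formula mass = 27.04 g/mol
n = 55 / 27.04 = 2.03 ≈ 2
Molecular formula = (C2H3)×2 = C4H6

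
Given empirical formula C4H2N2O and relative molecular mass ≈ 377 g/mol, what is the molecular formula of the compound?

Empirical-formula mass = 94.08 g/mol
n = 377 / 94.08 = 4.01 ≈ 4
Molecular formula = (C4H2N2O)4 = C16H8N8O4

C16H8N8O4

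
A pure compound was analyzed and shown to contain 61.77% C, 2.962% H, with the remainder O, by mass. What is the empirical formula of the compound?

C7H4O3

Assume 100 g: 61.77 g C, 2.962 g H, 35.268 g O.
C: 61.77 g ÷ 12.01 g/mol = 5.143 mol
H: 2.962 g ÷ 1.008 g/mol = 2.938 mol
O: 35.268 g ÷ 16.00 g/mol = 2.204 mol
Ratios (÷ 2.204): C 2.333, H 1.333, O 1.000
Multiply by 3: C 7.00, H 4.00, O 3.00 → C7H4O3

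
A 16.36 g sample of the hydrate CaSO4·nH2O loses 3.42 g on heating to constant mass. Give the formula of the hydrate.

Mass of anhydrous CaSO4 = 16.36 − 3.42 = 12.94 g
mol H2O = 3.42 / 18.02 = 0.1898
Molar mass of CaSO4 = 136.15 g/mol → mol CaSO4 = 12.94 / 136.15 = 0.09504
n = 0.1898 / 0.09504 = 2.00 ≈ 2 → CaSO4·2H2O

CaSO4·2H2O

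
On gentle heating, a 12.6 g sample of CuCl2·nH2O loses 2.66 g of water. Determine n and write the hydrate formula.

Mass of anhydrous CuCl2 = 12.6 − 2.66 = 9.94 g
mol H2O = 2.66 / 18.02 = 0.1476
Molar mass of CuCl2 = 134.45 g/mol → mol CuCl2 = 9.94 / 134.45 = 0.07393
n = 0.1476 / 0.07393 = 2.00 ≈ 2 → CuCl2·2H2O

CuCl2·2H2O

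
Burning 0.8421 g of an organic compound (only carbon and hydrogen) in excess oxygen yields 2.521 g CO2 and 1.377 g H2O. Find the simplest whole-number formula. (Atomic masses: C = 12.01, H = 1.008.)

C3H8

mol C = 2.521 / 44.01 = 0.05728; mass C = 0.05728 × 12.01 = 0.6880 g
mol H = 2 × (1.377 / 18.02) = 0.1528; mass H = 0.1528 × 1.008 = 0.1541 g
Smallest is C at 0.05728 mol; normalising gives C 1.000, H 2.668
Multiply by 3: C 3.00, H 8.00 → C3H8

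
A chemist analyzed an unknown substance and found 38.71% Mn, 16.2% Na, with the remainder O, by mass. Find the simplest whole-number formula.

Assume 100 g: 38.71 g Mn, 16.2 g Na, 45.09 g O.
n(Mn) = 38.71/54.94 = 0.7046, n(Na) = 16.2/22.99 = 0.7047, n(O) = 45.09/16.00 = 2.818
Divide by the smallest (0.7046 mol Mn): Mn 1.000, Na 1.000, O 4.000
≈ 1:1:4 → MnNaO4

MnNaO4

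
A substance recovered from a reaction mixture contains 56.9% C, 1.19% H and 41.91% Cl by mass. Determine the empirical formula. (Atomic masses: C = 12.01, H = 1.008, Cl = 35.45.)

C4HCl

Assume 100 g: 56.9 g C, 1.19 g H, 41.91 g Cl.
n(C) = 56.9/12.01 = 4.738, n(H) = 1.19/1.008 = 1.181, n(Cl) = 41.91/35.45 = 1.182
Smallest is H at 1.181 mol; normalising gives C 4.013, H 1.000, Cl 1.001
≈ 4:1:1 → C4HCl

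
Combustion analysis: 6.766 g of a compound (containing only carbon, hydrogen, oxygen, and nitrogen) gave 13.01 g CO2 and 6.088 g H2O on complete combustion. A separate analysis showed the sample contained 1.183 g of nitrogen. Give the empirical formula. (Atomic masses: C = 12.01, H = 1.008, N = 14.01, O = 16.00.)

mol C = 13.01 / 44.01 = 0.2956; mass C = 0.2956 × 12.01 = 3.550 g
mol H = 2 × (6.088 / 18.02) = 0.6757; mass H = 0.6757 × 1.008 = 0.6811 g
mol N = 1.183 / 14.01 = 0.08444
mass O = 6.766 − (5.414) = 1.352 g → mol O = 0.08447
Ratios (÷ 0.08444): C 3.501, H 8.002, N 1.000, O 1.000
×2: C 7.00, H 16.00, N 2.00, O 2.00 → C7H16N2O2

C7H16N2O2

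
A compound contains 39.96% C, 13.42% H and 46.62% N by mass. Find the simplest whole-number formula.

CH4N

Assume 100 g: 39.96 g C, 13.42 g H, 46.62 g N.
C: 39.96 g ÷ 12.01 g/mol = 3.327 mol
H: 13.42 g ÷ 1.008 g/mol = 13.31 mol
N: 46.62 g ÷ 14.01 g/mol = 3.328 mol
Divide by the smallest (3.327 mol C): C 1.000, H 4.001, N 1.000
→ CH4N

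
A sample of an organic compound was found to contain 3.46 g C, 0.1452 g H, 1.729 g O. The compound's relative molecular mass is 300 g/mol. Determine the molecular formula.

C: 3.46 g ÷ 12.01 g/mol = 0.2881 mol
H: 0.1452 g ÷ 1.008 g/mol = 0.144 mol
O: 1.729 g ÷ 16.00 g/mol = 0.1081 mol
Ratios (÷ 0.1081): C 2.666, H 1.333, O 1.000
Multiply by 3: C 8.00, H 4.00, O 3.00 → C8H4O3
Empirical-formula mass = 148.11 g/mol
n = 300 / 148.11 = 2.03 ≈ 2
Molecular formula = (C8H4O3)×2 = C16H8O6

C16H8O6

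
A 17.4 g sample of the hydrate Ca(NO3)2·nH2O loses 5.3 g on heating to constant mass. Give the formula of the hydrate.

Ca(NO3)2·4H2O

Mass of anhydrous Ca(NO3)2 = 17.4 − 5.3 = 12.1 g
mol H2O = 5.3 / 18.02 = 0.2941
Molar mass of Ca(NO3)2 = 164.10 g/mol → mol Ca(NO3)2 = 12.1 / 164.10 = 0.07374
n = 0.2941 / 0.07374 = 3.99 ≈ 4 → Ca(NO3)2·4H2O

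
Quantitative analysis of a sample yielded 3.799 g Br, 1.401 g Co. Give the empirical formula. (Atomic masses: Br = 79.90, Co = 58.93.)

Moles — Br: 3.799 / 79.90 = 0.04755 mol; Co: 1.401 / 58.93 = 0.02377 mol
Divide by the smallest (0.02377 mol Co): Br 2.000, Co 1.000
Ratio ≈ 2:1, so the empirical formula is Br2Co

Br2Co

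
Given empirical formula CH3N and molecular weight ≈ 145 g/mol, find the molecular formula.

Empirical-formula mass = 29.04 g/mol
n = 145 / 29.04 = 4.99 ≈ 5
Molecular formula = (CH3N)5 = C5H15N5

C5H15N5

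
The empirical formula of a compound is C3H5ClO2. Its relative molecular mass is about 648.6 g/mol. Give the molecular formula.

C18H30Cl6O12

Empirical-formula mass = 108.52 g/mol
n = 648.6 / 108.52 = 5.98 ≈ 6
Molecular formula = (C3H5ClO2)6 = C18H30Cl6O12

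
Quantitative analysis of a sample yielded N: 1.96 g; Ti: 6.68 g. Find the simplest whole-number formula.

N: 1.96 g ÷ 14.01 g/mol = 0.1399 mol
Ti: 6.68 g ÷ 47.87 g/mol = 0.1395 mol
Divide by the smallest (0.1395 mol Ti): N 1.003, Ti 1.000
Ratio ≈ 1:1, so the empirical formula is NTi

NTi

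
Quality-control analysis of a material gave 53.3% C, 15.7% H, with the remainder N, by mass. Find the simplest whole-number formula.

Assume 100 g: 53.3 g C, 15.7 g H, 31 g N.
C: 53.3 g ÷ 12.01 g/mol = 4.438 mol
H: 15.7 g ÷ 1.008 g/mol = 15.58 mol
N: 31 g ÷ 14.01 g/mol = 2.213 mol
Ratios (÷ 2.213): C 2.006, H 7.039, N 1.000
→ C2H7N

C2H7N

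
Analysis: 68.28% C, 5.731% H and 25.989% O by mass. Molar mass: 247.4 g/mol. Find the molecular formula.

Assume 100 g: 68.28 g C, 5.731 g H, 25.989 g O.
C: 68.28 g ÷ 12.01 g/mol = 5.685 mol
H: 5.731 g ÷ 1.008 g/mol = 5.686 mol
O: 25.989 g ÷ 16.00 g/mol = 1.624 mol
Divide by the smallest (1.624 mol O): C 3.500, H 3.500, O 1.000
Scaling by 2: C 7.00, H 7.00, O 2.00 → C7H7O2
Empirical-formula mass = 123.13 g/mol
n = 247.4 / 123.13 = 2.01 ≈ 2
Molecular formula = (C7H7O2)×2 = C14H14O4

C14H14O4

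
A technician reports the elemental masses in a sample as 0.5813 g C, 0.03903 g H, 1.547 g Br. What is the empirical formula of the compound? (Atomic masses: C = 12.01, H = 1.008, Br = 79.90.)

n(C) = 0.5813/12.01 = 0.0484, n(H) = 0.03903/1.008 = 0.03872, n(Br) = 1.547/79.90 = 0.01936
Smallest is Br at 0.01936 mol; normalising gives C 2.500, H 2.000, Br 1.000
Scaling by 2: C 5.00, H 4.00, Br 2.00 → C5H4Br2

C5H4Br2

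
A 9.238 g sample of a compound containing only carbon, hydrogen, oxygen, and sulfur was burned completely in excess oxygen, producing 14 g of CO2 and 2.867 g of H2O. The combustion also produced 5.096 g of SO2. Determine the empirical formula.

C4H4O2S

mol C = 14 / 44.01 = 0.3181; mass C = 0.3181 × 12.01 = 3.820 g
mol H = 2 × (2.867 / 18.02) = 0.3182; mass H = 0.3182 × 1.008 = 0.3207 g
mol S = 5.096 / 64.07 = 0.07954; mass S = 2.551 g
mass O = 9.238 − (6.692) = 2.546 g → mol O = 0.1591
Smallest is S at 0.07954 mol; normalising gives C 3.999, H 4.001, O 2.001, S 1.000
→ C4H4O2S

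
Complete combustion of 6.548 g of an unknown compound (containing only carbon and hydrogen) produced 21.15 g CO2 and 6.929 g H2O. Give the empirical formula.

mol C = 21.15 / 44.01 = 0.4806; mass C = 0.4806 × 12.01 = 5.772 g
mol H = 2 × (6.929 / 18.02) = 0.7690; mass H = 0.7690 × 1.008 = 0.7752 g
Smallest is C at 0.4806 mol; normalising gives C 1.000, H 1.600
Multiply by 5: C 5.00, H 8.00 → C5H8

C5H8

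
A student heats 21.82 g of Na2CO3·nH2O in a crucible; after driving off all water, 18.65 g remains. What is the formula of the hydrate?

Mass of water lost = 21.82 − 18.65 = 3.17 g → 3.17 / 18.02 = 0.1759 mol H2O
Molar mass of Na2CO3 = 105.99 g/mol → mol Na2CO3 = 18.65 / 105.99 = 0.176
n = 0.1759 / 0.176 = 1.00 ≈ 1 → Na2CO3·H2O

Na2CO3·H2O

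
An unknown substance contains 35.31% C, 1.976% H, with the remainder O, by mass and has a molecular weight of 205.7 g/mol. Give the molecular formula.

C6H4O8

Assume 100 g: 35.31 g C, 1.976 g H, 62.714 g O.
C: 35.31 g ÷ 12.01 g/mol = 2.94 mol
H: 1.976 g ÷ 1.008 g/mol = 1.96 mol
O: 62.714 g ÷ 16.00 g/mol = 3.92 mol
Divide by the smallest (1.96 mol H): C 1.500, H 1.000, O 1.999
Scaling by 2: C 3.00, H 2.00, O 4.00 → C3H2O4
Empirical-formula mass = 102.05 g/mol
n = 205.7 / 102.05 = 2.02 ≈ 2
Molecular formula = (C3H2O4)×2 = C6H4O8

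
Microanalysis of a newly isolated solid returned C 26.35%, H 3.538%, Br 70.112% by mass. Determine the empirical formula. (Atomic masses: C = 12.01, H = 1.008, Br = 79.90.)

C5H8Br2

Assume 100 g: 26.35 g C, 3.538 g H, 70.112 g Br.
n(C) = 26.35/12.01 = 2.194, n(H) = 3.538/1.008 = 3.51, n(Br) = 70.112/79.90 = 0.8775
Divide by the smallest (0.8775 mol Br): C 2.500, H 4.000, Br 1.000
Multiply by 2: C 5.00, H 8.00, Br 2.00 → C5H8Br2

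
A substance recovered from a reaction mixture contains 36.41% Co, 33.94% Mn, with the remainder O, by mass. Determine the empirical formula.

Assume 100 g: 36.41 g Co, 33.94 g Mn, 29.65 g O.
n(Co) = 36.41/58.93 = 0.6179, n(Mn) = 33.94/54.94 = 0.6178, n(O) = 29.65/16.00 = 1.853
Ratios (÷ 0.6178): Co 1.000, Mn 1.000, O 3.000
→ CoMnO3

CoMnO3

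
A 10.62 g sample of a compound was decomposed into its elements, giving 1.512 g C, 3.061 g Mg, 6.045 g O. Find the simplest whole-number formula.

Moles — C: 1.512 / 12.01 = 0.1259 mol; Mg: 3.061 / 24.31 = 0.1259 mol; O: 6.045 / 16.00 = 0.3778 mol
Ratios (÷ 0.1259): C 1.000, Mg 1.000, O 3.001
→ CMgO3

CMgO3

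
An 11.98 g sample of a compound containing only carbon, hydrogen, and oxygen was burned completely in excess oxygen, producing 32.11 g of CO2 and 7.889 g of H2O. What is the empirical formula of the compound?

C5H6O

mol C = 32.11 / 44.01 = 0.7296; mass C = 0.7296 × 12.01 = 8.763 g
mol H = 2 × (7.889 / 18.02) = 0.8756; mass H = 0.8756 × 1.008 = 0.8826 g
mass O = 11.98 − (9.645) = 2.335 g → mol O = 0.1459
Ratios (÷ 0.1459): C 5.000, H 6.000, O 1.000
≈ 5:6:1 → C5H6O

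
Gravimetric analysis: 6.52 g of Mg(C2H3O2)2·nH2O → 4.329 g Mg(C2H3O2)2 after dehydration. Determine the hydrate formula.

Mass of water lost = 6.52 − 4.329 = 2.191 g → 2.191 / 18.02 = 0.1216 mol H2O
Molar mass of Mg(C2H3O2)2 = 142.40 g/mol → mol Mg(C2H3O2)2 = 4.329 / 142.40 = 0.0304
n = 0.1216 / 0.0304 = 4.00 ≈ 4 → Mg(C2H3O2)2·4H2O

Mg(C2H3O2)2·4H2O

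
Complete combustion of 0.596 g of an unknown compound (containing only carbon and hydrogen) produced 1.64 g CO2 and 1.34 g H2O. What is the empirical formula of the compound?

mol C = 1.64 / 44.01 = 0.03726; mass C = 0.03726 × 12.01 = 0.4475 g
mol H = 2 × (1.34 / 18.02) = 0.1487; mass H = 0.1487 × 1.008 = 0.1499 g
Smallest is C at 0.03726 mol; normalising gives C 1.000, H 3.991
→ CH4

CH4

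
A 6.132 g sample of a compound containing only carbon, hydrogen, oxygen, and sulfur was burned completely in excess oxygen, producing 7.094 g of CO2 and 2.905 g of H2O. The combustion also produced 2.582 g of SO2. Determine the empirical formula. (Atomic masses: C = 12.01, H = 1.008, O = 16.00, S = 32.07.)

mol C = 7.094 / 44.01 = 0.1612; mass C = 0.1612 × 12.01 = 1.936 g
mol H = 2 × (2.905 / 18.02) = 0.3224; mass H = 0.3224 × 1.008 = 0.3250 g
mol S = 2.582 / 64.07 = 0.04030; mass S = 1.292 g
mass O = 6.132 − (3.553) = 2.579 g → mol O = 0.1612
Ratios (÷ 0.0403): C 4.000, H 8.001, O 3.999, S 1.000
Ratio ≈ 4:8:4:1, so the empirical formula is C4H8O4S

C4H8O4S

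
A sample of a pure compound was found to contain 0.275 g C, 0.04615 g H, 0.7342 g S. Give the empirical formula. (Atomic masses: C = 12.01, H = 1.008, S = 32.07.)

CH2S

n(C) = 0.275/12.01 = 0.0229, n(H) = 0.04615/1.008 = 0.04578, n(S) = 0.7342/32.07 = 0.02289
Divide by the smallest (0.02289 mol S): C 1.000, H 2.000, S 1.000
Ratio ≈ 1:2:1, so the empirical formula is CH2S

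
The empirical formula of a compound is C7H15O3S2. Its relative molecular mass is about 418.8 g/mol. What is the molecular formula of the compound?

C14H30O6S4

Empirical-formula mass = 211.33 g/mol
n = 418.8 / 211.33 = 1.98 ≈ 2
Molecular formula = (C7H15O3S2)2 = C14H30O6S4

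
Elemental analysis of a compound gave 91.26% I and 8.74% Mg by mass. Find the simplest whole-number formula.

I2Mg

Assume 100 g: 91.26 g I, 8.74 g Mg.
Moles — I: 91.26 / 126.90 = 0.7191 mol; Mg: 8.74 / 24.31 = 0.3595 mol
Smallest is Mg at 0.3595 mol; normalising gives I 2.000, Mg 1.000
→ I2Mg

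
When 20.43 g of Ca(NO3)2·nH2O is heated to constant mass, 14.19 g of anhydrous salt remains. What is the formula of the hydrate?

Ca(NO3)2·4H2O

Mass of water lost = 20.43 − 14.19 = 6.24 g → 6.24 / 18.02 = 0.3463 mol H2O
Molar mass of Ca(NO3)2 = 164.10 g/mol → mol Ca(NO3)2 = 14.19 / 164.10 = 0.08647
n = 0.3463 / 0.08647 = 4.00 ≈ 4 → Ca(NO3)2·4H2O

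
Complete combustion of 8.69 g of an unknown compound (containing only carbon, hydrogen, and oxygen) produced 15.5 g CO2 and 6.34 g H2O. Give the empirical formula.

C3H6O2

mol C = 15.5 / 44.01 = 0.3522; mass C = 0.3522 × 12.01 = 4.230 g
mol H = 2 × (6.34 / 18.02) = 0.7037; mass H = 0.7037 × 1.008 = 0.7093 g
mass O = 8.69 − (4.939) = 3.751 g → mol O = 0.2344
Ratios (÷ 0.2344): C 1.502, H 3.002, O 1.000
×2: C 3.00, H 6.00, O 2.00 → C3H6O2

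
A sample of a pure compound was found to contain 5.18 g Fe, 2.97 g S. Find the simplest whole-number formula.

Fe: 5.18 g ÷ 55.85 g/mol = 0.09275 mol
S: 2.97 g ÷ 32.07 g/mol = 0.09261 mol
Divide by the smallest (0.09261 mol S): Fe 1.001, S 1.000
→ FeS

FeS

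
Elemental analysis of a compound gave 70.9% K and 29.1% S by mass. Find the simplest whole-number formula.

Assume 100 g: 70.9 g K, 29.1 g S.
Moles — K: 70.9 / 39.10 = 1.813 mol; S: 29.1 / 32.07 = 0.9074 mol
Divide by the smallest (0.9074 mol S): K 1.998, S 1.000
→ K2S

K2S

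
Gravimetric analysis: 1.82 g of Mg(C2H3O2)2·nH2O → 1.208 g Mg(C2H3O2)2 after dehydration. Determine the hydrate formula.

Mass of water lost = 1.82 − 1.208 = 0.612 g → 0.612 / 18.02 = 0.03396 mol H2O
Molar mass of Mg(C2H3O2)2 = 142.40 g/mol → mol Mg(C2H3O2)2 = 1.208 / 142.40 = 0.008483
n = 0.03396 / 0.008483 = 4.00 ≈ 4 → Mg(C2H3O2)2·4H2O

Mg(C2H3O2)2·4H2O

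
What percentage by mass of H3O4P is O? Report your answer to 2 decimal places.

Molar mass = 3(1.008) + 4(16.00) + 1(30.97) = 97.994 g/mol
Mass of O per mole = 4 × 16.00 = 64.000 g
% O = 64.000 / 97.994 × 100 = 65.31%

65.31%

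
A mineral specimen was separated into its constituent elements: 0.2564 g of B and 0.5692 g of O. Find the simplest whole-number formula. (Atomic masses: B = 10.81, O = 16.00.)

B2O3

n(B) = 0.2564/10.81 = 0.02372, n(O) = 0.5692/16.00 = 0.03558
Ratios (÷ 0.02372): B 1.000, O 1.500
Multiply by 2: B 2.00, O 3.00 → B2O3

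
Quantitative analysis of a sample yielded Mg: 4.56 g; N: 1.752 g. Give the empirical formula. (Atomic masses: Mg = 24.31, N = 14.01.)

Mg: 4.56 g ÷ 24.31 g/mol = 0.1876 mol
N: 1.752 g ÷ 14.01 g/mol = 0.1251 mol
Divide by the smallest (0.1251 mol N): Mg 1.500, N 1.000
Scaling by 2: Mg 3.00, N 2.00 → Mg3N2

Mg3N2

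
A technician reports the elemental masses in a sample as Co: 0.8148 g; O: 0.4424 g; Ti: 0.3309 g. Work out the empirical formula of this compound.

Co2O4Ti

Co: 0.8148 g ÷ 58.93 g/mol = 0.01383 mol
O: 0.4424 g ÷ 16.00 g/mol = 0.02765 mol
Ti: 0.3309 g ÷ 47.87 g/mol = 0.006912 mol
Smallest is Ti at 0.006912 mol; normalising gives Co 2.000, O 4.000, Ti 1.000
Ratio ≈ 2:4:1, so the empirical formula is Co2O4Ti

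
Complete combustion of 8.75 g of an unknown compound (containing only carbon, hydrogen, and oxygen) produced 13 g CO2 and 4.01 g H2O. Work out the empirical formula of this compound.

mol C = 13 / 44.01 = 0.2954; mass C = 0.2954 × 12.01 = 3.548 g
mol H = 2 × (4.01 / 18.02) = 0.4451; mass H = 0.4451 × 1.008 = 0.4486 g
mass O = 8.75 − (3.996) = 4.754 g → mol O = 0.2971
Divide by the smallest (0.2954 mol C): C 1.000, H 1.507, O 1.006
×2: C 2.00, H 3.01, O 2.01 → C2H3O2

C2H3O2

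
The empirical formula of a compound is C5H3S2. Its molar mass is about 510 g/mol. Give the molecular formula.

C20H12S8

Empirical-formula mass = 127.21 g/mol
n = 510 / 127.21 = 4.01 ≈ 4
Molecular formula = (C5H3S2)4 = C20H12S8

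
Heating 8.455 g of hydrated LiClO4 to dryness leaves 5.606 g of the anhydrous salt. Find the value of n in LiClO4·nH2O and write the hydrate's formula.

LiClO4·3H2O

Mass of water lost = 8.455 − 5.606 = 2.849 g → 2.849 / 18.02 = 0.1581 mol H2O
Molar mass of LiClO4 = 106.39 g/mol → mol LiClO4 = 5.606 / 106.39 = 0.05269
n = 0.1581 / 0.05269 = 3.00 ≈ 3 → LiClO4·3H2O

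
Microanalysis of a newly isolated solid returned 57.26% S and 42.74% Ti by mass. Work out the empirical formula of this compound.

S2Ti

Assume 100 g: 57.26 g S, 42.74 g Ti.
S: 57.26 g ÷ 32.07 g/mol = 1.785 mol
Ti: 42.74 g ÷ 47.87 g/mol = 0.8928 mol
Smallest is Ti at 0.8928 mol; normalising gives S 2.000, Ti 1.000
→ S2Ti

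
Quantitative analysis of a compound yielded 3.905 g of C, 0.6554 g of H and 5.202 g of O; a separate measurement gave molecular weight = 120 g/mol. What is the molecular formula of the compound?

C4H8O4

n(C) = 3.905/12.01 = 0.3251, n(H) = 0.6554/1.008 = 0.6502, n(O) = 5.202/16.00 = 0.3251
Smallest is O at 0.3251 mol; normalising gives C 1.000, H 2.000, O 1.000
Ratio ≈ 1:2:1, so the empirical formula is CH2O
Empirical-formula mass = 30.03 g/mol
n = 120 / 30.03 = 4.00 ≈ 4
Molecular formula = (CH2O)×4 = C4H8O4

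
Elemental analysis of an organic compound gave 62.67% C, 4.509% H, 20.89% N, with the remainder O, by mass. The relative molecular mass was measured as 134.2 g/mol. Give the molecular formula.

Assume 100 g: 62.67 g C, 4.509 g H, 20.89 g N, 11.931 g O.
Moles — C: 62.67 / 12.01 = 5.218 mol; H: 4.509 / 1.008 = 4.473 mol; N: 20.89 / 14.01 = 1.491 mol; O: 11.931 / 16.00 = 0.7457 mol
Smallest is O at 0.7457 mol; normalising gives C 6.998, H 5.999, N 2.000, O 1.000
Ratio ≈ 7:6:2:1, so the empirical formula is C7H6N2O
Empirical-formula mass = 134.14 g/mol
n = 134.2 / 134.14 = 1.00 ≈ 1
Molecular formula = empirical formula = C7H6N2O

C7H6N2O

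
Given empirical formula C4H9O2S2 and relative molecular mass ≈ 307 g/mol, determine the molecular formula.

Empirical-formula mass = 153.25 g/mol
n = 307 / 153.25 = 2.00 ≈ 2
Molecular formula = (C4H9O2S2)2 = C8H18O4S4

C8H18O4S4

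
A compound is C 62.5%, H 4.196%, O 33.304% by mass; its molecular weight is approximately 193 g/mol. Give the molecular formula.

Assume 100 g: 62.5 g C, 4.196 g H, 33.304 g O.
Moles — C: 62.5 / 12.01 = 5.204 mol; H: 4.196 / 1.008 = 4.163 mol; O: 33.304 / 16.00 = 2.082 mol
Smallest is O at 2.082 mol; normalising gives C 2.500, H 2.000, O 1.000
Multiply by 2: C 5.00, H 4.00, O 2.00 → C5H4O2
Empirical-formula mass = 96.08 g/mol
n = 193 / 96.08 = 2.01 ≈ 2
Molecular formula = (C5H4O2)×2 = C10H8O4

C10H8O4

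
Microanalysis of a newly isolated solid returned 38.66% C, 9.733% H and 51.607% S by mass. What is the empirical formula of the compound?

Assume 100 g: 38.66 g C, 9.733 g H, 51.607 g S.
Moles — C: 38.66 / 12.01 = 3.219 mol; H: 9.733 / 1.008 = 9.656 mol; S: 51.607 / 32.07 = 1.609 mol
Divide by the smallest (1.609 mol S): C 2.000, H 6.000, S 1.000
Ratio ≈ 2:6:1, so the empirical formula is C2H6S

C2H6S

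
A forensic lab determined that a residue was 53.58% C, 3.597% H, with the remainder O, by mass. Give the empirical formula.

Assume 100 g: 53.58 g C, 3.597 g H, 42.823 g O.
Moles — C: 53.58 / 12.01 = 4.461 mol; H: 3.597 / 1.008 = 3.568 mol; O: 42.823 / 16.00 = 2.676 mol
Ratios (÷ 2.676): C 1.667, H 1.333, O 1.000
Multiply by 3: C 5.00, H 4.00, O 3.00 → C5H4O3

C5H4O3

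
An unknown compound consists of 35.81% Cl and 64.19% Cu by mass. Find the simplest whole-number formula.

Assume 100 g: 35.81 g Cl, 64.19 g Cu.
Moles — Cl: 35.81 / 35.45 = 1.01 mol; Cu: 64.19 / 63.55 = 1.01 mol
Smallest is Cu at 1.01 mol; normalising gives Cl 1.000, Cu 1.000
→ ClCu

ClCu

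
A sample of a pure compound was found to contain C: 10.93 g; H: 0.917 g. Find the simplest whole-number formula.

Moles — C: 10.93 / 12.01 = 0.9101 mol; H: 0.917 / 1.008 = 0.9097 mol
Divide by the smallest (0.9097 mol H): C 1.000, H 1.000
≈ 1:1 → CH

CH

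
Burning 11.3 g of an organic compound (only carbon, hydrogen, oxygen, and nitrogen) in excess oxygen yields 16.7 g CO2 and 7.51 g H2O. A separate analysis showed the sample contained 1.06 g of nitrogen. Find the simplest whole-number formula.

C5H11NO4

mol C = 16.7 / 44.01 = 0.3795; mass C = 0.3795 × 12.01 = 4.557 g
mol H = 2 × (7.51 / 18.02) = 0.8335; mass H = 0.8335 × 1.008 = 0.8402 g
mol N = 1.06 / 14.01 = 0.07566
mass O = 11.3 − (6.457) = 4.843 g → mol O = 0.3027
Smallest is N at 0.07566 mol; normalising gives C 5.015, H 11.017, N 1.000, O 4.000
≈ 5:11:1:4 → C5H11NO4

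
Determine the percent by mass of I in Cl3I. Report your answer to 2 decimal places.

54.41%

Molar mass = 3(35.45) + 1(126.90) = 233.250 g/mol
Mass of I per mole = 1 × 126.90 = 126.900 g
% I = 126.900 / 233.250 × 100 = 54.41%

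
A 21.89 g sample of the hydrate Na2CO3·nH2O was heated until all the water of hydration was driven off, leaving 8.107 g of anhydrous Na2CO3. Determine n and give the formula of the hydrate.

Mass of water lost = 21.89 − 8.107 = 13.78 g → 13.78 / 18.02 = 0.7649 mol H2O
Molar mass of Na2CO3 = 105.99 g/mol → mol Na2CO3 = 8.107 / 105.99 = 0.07649
n = 0.7649 / 0.07649 = 10.00 ≈ 10 → Na2CO3·10H2O

Na2CO3·10H2O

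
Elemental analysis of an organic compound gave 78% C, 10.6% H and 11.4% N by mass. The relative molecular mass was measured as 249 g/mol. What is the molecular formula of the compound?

C16H26N2

Assume 100 g: 78 g C, 10.6 g H, 11.4 g N.
Moles — C: 78 / 12.01 = 6.495 mol; H: 10.6 / 1.008 = 10.52 mol; N: 11.4 / 14.01 = 0.8137 mol
Ratios (÷ 0.8137): C 7.982, H 12.923, N 1.000
Ratio ≈ 8:13:1, so the empirical formula is C8H13N
Empirical-formula mass = 123.19 g/mol
n = 249 / 123.19 = 2.02 ≈ 2
Molecular formula = (C8H13N)×2 = C16H26N2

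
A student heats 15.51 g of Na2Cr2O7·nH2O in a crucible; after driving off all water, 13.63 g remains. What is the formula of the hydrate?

Na2Cr2O7·2H2O

Mass of water lost = 15.51 − 13.63 = 1.88 g → 1.88 / 18.02 = 0.1043 mol H2O
Molar mass of Na2Cr2O7 = 261.98 g/mol → mol Na2Cr2O7 = 13.63 / 261.98 = 0.05203
n = 0.1043 / 0.05203 = 2.01 ≈ 2 → Na2Cr2O7·2H2O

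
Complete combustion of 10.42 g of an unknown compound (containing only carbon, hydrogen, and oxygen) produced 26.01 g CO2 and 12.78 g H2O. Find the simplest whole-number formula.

C5H12O

mol C = 26.01 / 44.01 = 0.5910; mass C = 0.5910 × 12.01 = 7.098 g
mol H = 2 × (12.78 / 18.02) = 1.418; mass H = 1.418 × 1.008 = 1.430 g
mass O = 10.42 − (8.528) = 1.892 g → mol O = 0.1183
Ratios (÷ 0.1183): C 4.997, H 11.993, O 1.000
≈ 5:12:1 → C5H12O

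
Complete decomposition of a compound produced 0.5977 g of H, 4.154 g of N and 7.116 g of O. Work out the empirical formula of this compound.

H4N2O3

Moles — H: 0.5977 / 1.008 = 0.593 mol; N: 4.154 / 14.01 = 0.2965 mol; O: 7.116 / 16.00 = 0.4447 mol
Divide by the smallest (0.2965 mol N): H 2.000, N 1.000, O 1.500
Multiply by 2: H 4.00, N 2.00, O 3.00 → H4N2O3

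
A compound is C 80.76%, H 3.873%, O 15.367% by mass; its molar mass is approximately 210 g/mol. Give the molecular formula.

C14H8O2

Assume 100 g: 80.76 g C, 3.873 g H, 15.367 g O.
n(C) = 80.76/12.01 = 6.724, n(H) = 3.873/1.008 = 3.842, n(O) = 15.367/16.00 = 0.9604
Smallest is O at 0.9604 mol; normalising gives C 7.001, H 4.001, O 1.000
→ C7H4O
Empirical-formula mass = 104.10 g/mol
n = 210 / 104.10 = 2.02 ≈ 2
Molecular formula = (C7H4O)×2 = C14H8O2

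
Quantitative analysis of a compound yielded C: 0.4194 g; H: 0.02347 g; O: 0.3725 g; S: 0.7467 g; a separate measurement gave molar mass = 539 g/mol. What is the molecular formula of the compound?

C12H8O8S8

Moles — C: 0.4194 / 12.01 = 0.03492 mol; H: 0.02347 / 1.008 = 0.02328 mol; O: 0.3725 / 16.00 = 0.02328 mol; S: 0.7467 / 32.07 = 0.02328 mol
Ratios (÷ 0.02328): C 1.500, H 1.000, O 1.000, S 1.000
Multiply by 2: C 3.00, H 2.00, O 2.00, S 2.00 → C3H2O2S2
Empirical-formula mass = 134.19 g/mol
n = 539 / 134.19 = 4.02 ≈ 4
Molecular formula = (C3H2O2S2)×4 = C12H8O8S8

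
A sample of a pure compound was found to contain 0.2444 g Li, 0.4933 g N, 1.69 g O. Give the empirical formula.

Moles — Li: 0.2444 / 6.94 = 0.03522 mol; N: 0.4933 / 14.01 = 0.03521 mol; O: 1.69 / 16.00 = 0.1056 mol
Divide by the smallest (0.03521 mol N): Li 1.000, N 1.000, O 3.000
≈ 1:1:3 → LiNO3

LiNO3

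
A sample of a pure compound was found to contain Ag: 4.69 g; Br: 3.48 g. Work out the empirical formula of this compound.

AgBr

Ag: 4.69 g ÷ 107.87 g/mol = 0.04348 mol
Br: 3.48 g ÷ 79.90 g/mol = 0.04355 mol
Smallest is Ag at 0.04348 mol; normalising gives Ag 1.000, Br 1.002
≈ 1:1 → AgBr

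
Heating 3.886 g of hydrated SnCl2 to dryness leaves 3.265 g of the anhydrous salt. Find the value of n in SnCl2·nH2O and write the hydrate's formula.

Mass of water lost = 3.886 − 3.265 = 0.621 g → 0.621 / 18.02 = 0.03446 mol H2O
Molar mass of SnCl2 = 189.61 g/mol → mol SnCl2 = 3.265 / 189.61 = 0.01722
n = 0.03446 / 0.01722 = 2.00 ≈ 2 → SnCl2·2H2O

SnCl2·2H2O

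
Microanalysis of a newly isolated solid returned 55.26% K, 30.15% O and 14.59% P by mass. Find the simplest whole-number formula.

K3O4P

Assume 100 g: 55.26 g K, 30.15 g O, 14.59 g P.
K: 55.26 g ÷ 39.10 g/mol = 1.413 mol
O: 30.15 g ÷ 16.00 g/mol = 1.884 mol
P: 14.59 g ÷ 30.97 g/mol = 0.4711 mol
Divide by the smallest (0.4711 mol P): K 3.000, O 4.000, P 1.000
≈ 3:4:1 → K3O4P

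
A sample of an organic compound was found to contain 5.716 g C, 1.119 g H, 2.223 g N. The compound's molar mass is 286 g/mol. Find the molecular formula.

Moles — C: 5.716 / 12.01 = 0.4759 mol; H: 1.119 / 1.008 = 1.11 mol; N: 2.223 / 14.01 = 0.1587 mol
Divide by the smallest (0.1587 mol N): C 2.999, H 6.996, N 1.000
≈ 3:7:1 → C3H7N
Empirical-formula mass = 57.10 g/mol
n = 286 / 57.10 = 5.01 ≈ 5
Molecular formula = (C3H7N)×5 = C15H35N5

C15H35N5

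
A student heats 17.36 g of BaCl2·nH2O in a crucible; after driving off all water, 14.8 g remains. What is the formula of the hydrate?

BaCl2·2H2O

Mass of water lost = 17.36 − 14.8 = 2.56 g → 2.56 / 18.02 = 0.1421 mol H2O
Molar mass of BaCl2 = 208.23 g/mol → mol BaCl2 = 14.8 / 208.23 = 0.07108
n = 0.1421 / 0.07108 = 2.00 ≈ 2 → BaCl2·2H2O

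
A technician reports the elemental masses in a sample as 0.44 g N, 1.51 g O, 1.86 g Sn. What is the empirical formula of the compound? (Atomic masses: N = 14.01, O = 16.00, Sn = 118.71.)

N: 0.44 g ÷ 14.01 g/mol = 0.03141 mol
O: 1.51 g ÷ 16.00 g/mol = 0.09438 mol
Sn: 1.86 g ÷ 118.71 g/mol = 0.01567 mol
Divide by the smallest (0.01567 mol Sn): N 2.004, O 6.023, Sn 1.000
≈ 2:6:1 → N2O6Sn

N2O6Sn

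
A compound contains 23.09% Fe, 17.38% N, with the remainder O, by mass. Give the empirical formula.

Assume 100 g: 23.09 g Fe, 17.38 g N, 59.53 g O.
Moles — Fe: 23.09 / 55.85 = 0.4134 mol; N: 17.38 / 14.01 = 1.241 mol; O: 59.53 / 16.00 = 3.721 mol
Divide by the smallest (0.4134 mol Fe): Fe 1.000, N 3.001, O 8.999
Ratio ≈ 1:3:9, so the empirical formula is FeN3O9

FeN3O9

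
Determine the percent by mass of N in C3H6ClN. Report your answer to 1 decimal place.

Molar mass = 3(12.01) + 6(1.008) + 1(35.45) + 1(14.01) = 91.538 g/mol
Mass of N per mole = 1 × 14.01 = 14.010 g
% N = 14.010 / 91.538 × 100 = 15.3%

15.3%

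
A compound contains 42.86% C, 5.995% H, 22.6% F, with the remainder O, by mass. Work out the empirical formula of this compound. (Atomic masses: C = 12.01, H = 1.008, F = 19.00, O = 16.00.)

C6H10F2O3

Assume 100 g: 42.86 g C, 5.995 g H, 22.6 g F, 28.545 g O.
n(C) = 42.86/12.01 = 3.569, n(H) = 5.995/1.008 = 5.947, n(F) = 22.6/19.00 = 1.189, n(O) = 28.545/16.00 = 1.784
Ratios (÷ 1.189): C 3.000, H 5.000, F 1.000, O 1.500
×2: C 6.00, H 10.00, F 2.00, O 3.00 → C6H10F2O3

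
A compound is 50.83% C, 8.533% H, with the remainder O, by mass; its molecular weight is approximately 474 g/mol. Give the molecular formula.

C20H40O12

Assume 100 g: 50.83 g C, 8.533 g H, 40.637 g O.
n(C) = 50.83/12.01 = 4.232, n(H) = 8.533/1.008 = 8.465, n(O) = 40.637/16.00 = 2.54
Divide by the smallest (2.54 mol O): C 1.666, H 3.333, O 1.000
Scaling by 3: C 5.00, H 10.00, O 3.00 → C5H10O3
Empirical-formula mass = 118.13 g/mol
n = 474 / 118.13 = 4.01 ≈ 4
Molecular formula = (C5H10O3)×4 = C20H40O12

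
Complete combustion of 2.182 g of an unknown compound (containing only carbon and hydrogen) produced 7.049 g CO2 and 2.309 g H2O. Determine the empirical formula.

C5H8

mol C = 7.049 / 44.01 = 0.1602; mass C = 0.1602 × 12.01 = 1.924 g
mol H = 2 × (2.309 / 18.02) = 0.2563; mass H = 0.2563 × 1.008 = 0.2583 g
Divide by the smallest (0.1602 mol C): C 1.000, H 1.600
×5: C 5.00, H 8.00 → C5H8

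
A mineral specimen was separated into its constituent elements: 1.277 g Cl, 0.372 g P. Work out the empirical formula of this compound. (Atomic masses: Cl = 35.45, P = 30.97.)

Cl3P

Moles — Cl: 1.277 / 35.45 = 0.03602 mol; P: 0.372 / 30.97 = 0.01201 mol
Smallest is P at 0.01201 mol; normalising gives Cl 2.999, P 1.000
Ratio ≈ 3:1, so the empirical formula is Cl3P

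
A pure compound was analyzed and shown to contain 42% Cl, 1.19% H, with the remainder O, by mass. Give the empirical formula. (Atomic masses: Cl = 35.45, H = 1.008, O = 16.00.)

Assume 100 g: 42 g Cl, 1.19 g H, 56.81 g O.
n(Cl) = 42/35.45 = 1.185, n(H) = 1.19/1.008 = 1.181, n(O) = 56.81/16.00 = 3.551
Ratios (÷ 1.181): Cl 1.004, H 1.000, O 3.008
Ratio ≈ 1:1:3, so the empirical formula is ClHO3

ClHO3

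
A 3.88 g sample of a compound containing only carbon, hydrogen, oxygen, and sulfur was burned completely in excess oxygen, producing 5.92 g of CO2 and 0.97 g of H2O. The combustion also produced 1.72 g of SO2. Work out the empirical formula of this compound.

mol C = 5.92 / 44.01 = 0.1345; mass C = 0.1345 × 12.01 = 1.616 g
mol H = 2 × (0.97 / 18.02) = 0.1077; mass H = 0.1077 × 1.008 = 0.1085 g
mol S = 1.72 / 64.07 = 0.02685; mass S = 0.8609 g
mass O = 3.88 − (2.585) = 1.295 g → mol O = 0.08094
Ratios (÷ 0.02685): C 5.011, H 4.010, O 3.015, S 1.000
≈ 5:4:3:1 → C5H4O3S

C5H4O3S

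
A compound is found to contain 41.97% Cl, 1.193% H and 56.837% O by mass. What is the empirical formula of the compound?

ClHO3

Assume 100 g: 41.97 g Cl, 1.193 g H, 56.837 g O.
Moles — Cl: 41.97 / 35.45 = 1.184 mol; H: 1.193 / 1.008 = 1.184 mol; O: 56.837 / 16.00 = 3.552 mol
Ratios (÷ 1.184): Cl 1.000, H 1.000, O 3.001
≈ 1:1:3 → ClHO3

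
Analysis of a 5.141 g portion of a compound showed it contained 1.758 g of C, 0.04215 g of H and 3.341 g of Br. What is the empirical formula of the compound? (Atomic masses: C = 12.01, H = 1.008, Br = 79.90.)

C: 1.758 g ÷ 12.01 g/mol = 0.1464 mol
H: 0.04215 g ÷ 1.008 g/mol = 0.04182 mol
Br: 3.341 g ÷ 79.90 g/mol = 0.04181 mol
Smallest is Br at 0.04181 mol; normalising gives C 3.501, H 1.000, Br 1.000
Multiply by 2: C 7.00, H 2.00, Br 2.00 → C7H2Br2

C7H2Br2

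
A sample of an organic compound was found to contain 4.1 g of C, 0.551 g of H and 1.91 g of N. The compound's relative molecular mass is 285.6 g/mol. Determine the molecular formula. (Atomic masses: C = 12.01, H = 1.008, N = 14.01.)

C15H24N6

n(C) = 4.1/12.01 = 0.3414, n(H) = 0.551/1.008 = 0.5466, n(N) = 1.91/14.01 = 0.1363
Ratios (÷ 0.1363): C 2.504, H 4.010, N 1.000
Multiply by 2: C 5.01, H 8.02, N 2.00 → C5H8N2
Empirical-formula mass = 96.13 g/mol
n = 285.6 / 96.13 = 2.97 ≈ 3
Molecular formula = (C5H8N2)×3 = C15H24N6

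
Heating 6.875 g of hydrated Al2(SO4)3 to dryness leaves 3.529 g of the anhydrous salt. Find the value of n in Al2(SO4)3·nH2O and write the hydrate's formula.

Al2(SO4)3·18H2O

Mass of water lost = 6.875 − 3.529 = 3.346 g → 3.346 / 18.02 = 0.1857 mol H2O
Molar mass of Al2(SO4)3 = 342.17 g/mol → mol Al2(SO4)3 = 3.529 / 342.17 = 0.01031
n = 0.1857 / 0.01031 = 18.00 ≈ 18 → Al2(SO4)3·18H2O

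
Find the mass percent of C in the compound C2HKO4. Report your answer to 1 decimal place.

18.7%

Molar mass = 2(12.01) + 1(1.008) + 1(39.10) + 4(16.00) = 128.128 g/mol
Mass of C per mole = 2 × 12.01 = 24.020 g
% C = 24.020 / 128.128 × 100 = 18.7%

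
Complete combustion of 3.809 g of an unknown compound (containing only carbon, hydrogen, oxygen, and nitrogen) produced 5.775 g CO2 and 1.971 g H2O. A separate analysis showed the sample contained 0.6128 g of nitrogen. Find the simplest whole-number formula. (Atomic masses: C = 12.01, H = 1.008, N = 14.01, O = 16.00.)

mol C = 5.775 / 44.01 = 0.1312; mass C = 0.1312 × 12.01 = 1.576 g
mol H = 2 × (1.971 / 18.02) = 0.2188; mass H = 0.2188 × 1.008 = 0.2205 g
mol N = 0.6128 / 14.01 = 0.04374
mass O = 3.809 − (2.409) = 1.400 g → mol O = 0.08748
Ratios (÷ 0.04374): C 3.000, H 5.001, N 1.000, O 2.000
→ C3H5NO2

C3H5NO2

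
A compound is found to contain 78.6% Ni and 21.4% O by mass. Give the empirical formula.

Assume 100 g: 78.6 g Ni, 21.4 g O.
n(Ni) = 78.6/58.69 = 1.339, n(O) = 21.4/16.00 = 1.337
Divide by the smallest (1.337 mol O): Ni 1.001, O 1.000
→ NiO

NiO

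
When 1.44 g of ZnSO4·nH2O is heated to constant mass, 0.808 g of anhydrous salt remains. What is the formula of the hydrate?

Mass of water lost = 1.44 − 0.808 = 0.632 g → 0.632 / 18.02 = 0.03507 mol H2O
Molar mass of ZnSO4 = 161.45 g/mol → mol ZnSO4 = 0.808 / 161.45 = 0.005005
n = 0.03507 / 0.005005 = 7.01 ≈ 7 → ZnSO4·7H2O

ZnSO4·7H2O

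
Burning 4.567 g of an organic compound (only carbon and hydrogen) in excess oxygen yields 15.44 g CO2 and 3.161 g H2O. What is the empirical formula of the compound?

CH

mol C = 15.44 / 44.01 = 0.3508; mass C = 0.3508 × 12.01 = 4.213 g
mol H = 2 × (3.161 / 18.02) = 0.3508; mass H = 0.3508 × 1.008 = 0.3536 g
Divide by the smallest (0.3508 mol C): C 1.000, H 1.000
→ CH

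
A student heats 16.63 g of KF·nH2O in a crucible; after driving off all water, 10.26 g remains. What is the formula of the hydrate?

Mass of water lost = 16.63 − 10.26 = 6.37 g → 6.37 / 18.02 = 0.3535 mol H2O
Molar mass of KF = 58.10 g/mol → mol KF = 10.26 / 58.10 = 0.1766
n = 0.3535 / 0.1766 = 2.00 ≈ 2 → KF·2H2O

KF·2H2O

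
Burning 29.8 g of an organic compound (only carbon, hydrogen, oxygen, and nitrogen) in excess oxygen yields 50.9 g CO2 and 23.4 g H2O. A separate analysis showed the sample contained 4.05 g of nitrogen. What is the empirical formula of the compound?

C4H9NO2

mol C = 50.9 / 44.01 = 1.157; mass C = 1.157 × 12.01 = 13.89 g
mol H = 2 × (23.4 / 18.02) = 2.597; mass H = 2.597 × 1.008 = 2.618 g
mol N = 4.05 / 14.01 = 0.2891
mass O = 29.8 − (20.56) = 9.242 g → mol O = 0.5776
Divide by the smallest (0.2891 mol N): C 4.001, H 8.984, N 1.000, O 1.998
→ C4H9NO2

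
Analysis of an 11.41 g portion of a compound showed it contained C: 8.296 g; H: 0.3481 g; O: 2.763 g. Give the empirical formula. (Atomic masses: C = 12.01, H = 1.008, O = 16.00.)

n(C) = 8.296/12.01 = 0.6908, n(H) = 0.3481/1.008 = 0.3453, n(O) = 2.763/16.00 = 0.1727
Divide by the smallest (0.1727 mol O): C 4.000, H 2.000, O 1.000
Ratio ≈ 4:2:1, so the empirical formula is C4H2O

C4H2O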